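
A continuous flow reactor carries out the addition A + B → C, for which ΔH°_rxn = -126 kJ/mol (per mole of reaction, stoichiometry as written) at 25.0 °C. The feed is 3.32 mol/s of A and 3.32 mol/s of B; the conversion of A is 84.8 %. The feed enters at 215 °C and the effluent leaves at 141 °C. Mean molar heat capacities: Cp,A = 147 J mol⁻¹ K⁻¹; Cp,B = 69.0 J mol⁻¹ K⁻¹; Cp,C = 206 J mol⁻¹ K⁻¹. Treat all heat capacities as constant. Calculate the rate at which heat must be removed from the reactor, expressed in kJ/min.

Q_out = 24700 kJ/min

Extent of reaction ξ = 0.848 × 3.32 = 2.8154 mol/s
Reaction term: ξ·ΔH°_rxn = 2.8154 × -126 = -354.74 kJ/s
Sensible, feed 215→25 °C: -136.25 kJ/s
Outlet flows (mol/s): A 0.50464, B 0.50464, C 2.8154
Sensible, products 25→141 °C: 79.92 kJ/s
Q = ΔH = -411.07 kJ/s = -411.07 kW
Heat removed = 24664 kJ/min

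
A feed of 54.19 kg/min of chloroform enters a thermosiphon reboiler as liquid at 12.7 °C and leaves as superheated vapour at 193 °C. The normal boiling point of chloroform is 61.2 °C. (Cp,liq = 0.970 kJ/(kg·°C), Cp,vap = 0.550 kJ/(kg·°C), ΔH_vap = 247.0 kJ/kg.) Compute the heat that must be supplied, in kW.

liquid 12.7→61.2 °C: 47.045 kJ/kg
vaporisation at 61.2 °C: 247 kJ/kg
vapour 61.2→193 °C: 72.49 kJ/kg
Δh = 47.045 + 247 + 72.49 = 366.54 kJ/kg
Q = ṁ·Δh = 54.19 kg/min × 366.54 kJ/kg = 19863 kJ/min
|Q| = 331.04 kW

Q = 331 kW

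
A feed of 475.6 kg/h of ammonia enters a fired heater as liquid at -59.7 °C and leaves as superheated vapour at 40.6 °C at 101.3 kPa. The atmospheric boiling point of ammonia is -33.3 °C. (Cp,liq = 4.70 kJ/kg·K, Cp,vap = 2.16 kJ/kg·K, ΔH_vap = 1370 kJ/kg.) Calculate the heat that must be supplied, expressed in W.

Q = 218000 W

liquid -59.7→-33.3 °C: 124.08 kJ/kg
vaporisation at -33.3 °C: 1370 kJ/kg
vapour -33.3→40.6 °C: 159.62 kJ/kg
Δh = 124.08 + 1370 + 159.62 = 1653.7 kJ/kg
Q = ṁ·Δh = 475.6 kg/h × 1653.7 kJ/kg = 786500 kJ/h
|Q| = 218.47 kW = 218470 W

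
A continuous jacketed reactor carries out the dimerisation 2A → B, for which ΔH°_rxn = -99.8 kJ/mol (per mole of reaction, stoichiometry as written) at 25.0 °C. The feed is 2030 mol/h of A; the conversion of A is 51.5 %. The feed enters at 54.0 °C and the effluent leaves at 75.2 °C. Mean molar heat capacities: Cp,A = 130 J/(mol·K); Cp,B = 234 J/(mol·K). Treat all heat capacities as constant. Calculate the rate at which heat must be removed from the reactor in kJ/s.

Extent of reaction ξ = 0.515 × 2030 / 2 = 522.73 mol/h
Reaction term: ξ·ΔH°_rxn = 522.73 × -99.8 = -52168 kJ/h
Sensible, feed 54.0→25 °C: -7653.1 kJ/h
Outlet flows (mol/h): A 984.55, B 522.73
Sensible, products 25→75.2 °C: 12566 kJ/h
Q = ΔH = -47256 kJ/h = -13.127 kW
Heat removed = 13.127 kJ/s

Q_out = 13.1 kJ/s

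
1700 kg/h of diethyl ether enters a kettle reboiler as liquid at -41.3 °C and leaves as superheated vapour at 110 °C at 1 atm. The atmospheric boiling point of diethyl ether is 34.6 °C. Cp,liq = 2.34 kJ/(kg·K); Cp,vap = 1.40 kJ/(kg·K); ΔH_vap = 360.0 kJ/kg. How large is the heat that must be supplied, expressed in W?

Q = 304000 W

liquid -41.3→34.6 °C: 177.61 kJ/kg
vaporisation at 34.6 °C: 360 kJ/kg
vapour 34.6→110 °C: 105.56 kJ/kg
Δh = 177.61 + 360 + 105.56 = 643.17 kJ/kg
Q = ṁ·Δh = 1700 kg/h × 643.17 kJ/kg = 1.0934e+06 kJ/h
|Q| = 303.72 kW = 303720 W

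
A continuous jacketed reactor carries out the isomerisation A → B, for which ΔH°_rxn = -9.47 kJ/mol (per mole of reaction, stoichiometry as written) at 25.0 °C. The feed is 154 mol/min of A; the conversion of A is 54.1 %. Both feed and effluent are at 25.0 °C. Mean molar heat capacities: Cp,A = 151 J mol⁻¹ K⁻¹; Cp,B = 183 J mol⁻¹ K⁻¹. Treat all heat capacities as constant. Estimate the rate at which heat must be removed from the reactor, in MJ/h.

Extent of reaction ξ = 0.541 × 154 = 83.314 mol/min
Reaction term: ξ·ΔH°_rxn = 83.314 × -9.47 = -788.98 kJ/min
Q = ΔH = -788.98 kJ/min = -13.15 kW
Heat removed = 47.339 MJ/h

Q_out = 47.3 MJ/h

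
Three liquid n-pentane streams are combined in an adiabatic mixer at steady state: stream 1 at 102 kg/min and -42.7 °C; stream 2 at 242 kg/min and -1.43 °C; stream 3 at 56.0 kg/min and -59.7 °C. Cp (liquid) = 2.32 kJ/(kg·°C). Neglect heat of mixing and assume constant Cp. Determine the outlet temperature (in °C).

T_out = -20.1 °C

Energy balance with Q = 0: Σ ṁᵢCp,ᵢ(T_out − Tᵢ) = 0
Σ ṁᵢCp,ᵢTᵢ = 102×2.32×-42.7 + 242×2.32×-1.43 + 56.0×2.32×-59.7 = -18664
Σ ṁᵢCp,ᵢ = 102×2.32 + 242×2.32 + 56.0×2.32 = 928
T_out = -18664 / 928 = -20.112 °C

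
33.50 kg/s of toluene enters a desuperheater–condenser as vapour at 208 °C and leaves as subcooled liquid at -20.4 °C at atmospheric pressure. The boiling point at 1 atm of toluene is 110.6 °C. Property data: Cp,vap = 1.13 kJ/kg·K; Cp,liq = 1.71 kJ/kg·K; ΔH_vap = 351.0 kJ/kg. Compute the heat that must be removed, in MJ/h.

vapour 208→110.6 °C: -110.06 kJ/kg
condensation at 110.6 °C: -351 kJ/kg
liquid 110.6→-20.4 °C: -224.01 kJ/kg
Δh = -110.06 + -351 + -224.01 = -685.07 kJ/kg
Q = ṁ·Δh = 33.50 kg/s × -685.07 kJ/kg = -22950 kJ/s
|Q| = 22950 kW = 82620 MJ/h

Q_c = 82600 MJ/h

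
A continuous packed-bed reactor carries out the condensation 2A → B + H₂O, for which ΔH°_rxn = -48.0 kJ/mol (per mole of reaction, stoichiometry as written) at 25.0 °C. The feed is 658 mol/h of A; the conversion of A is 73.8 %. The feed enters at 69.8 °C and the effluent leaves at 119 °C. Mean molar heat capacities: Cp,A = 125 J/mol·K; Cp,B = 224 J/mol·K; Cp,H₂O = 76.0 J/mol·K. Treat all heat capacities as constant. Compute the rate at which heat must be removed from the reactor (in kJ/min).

Extent of reaction ξ = 0.738 × 658 / 2 = 242.8 mol/h
Reaction term: ξ·ΔH°_rxn = 242.8 × -48.0 = -11654 kJ/h
Sensible, feed 69.8→25 °C: -3684.8 kJ/h
Outlet flows (mol/h): A 172.4, B 242.8, H₂O 242.8
Sensible, products 25→119 °C: 8872.7 kJ/h
Q = ΔH = -6466.6 kJ/h = -1.7963 kW
Heat removed = 107.78 kJ/min

Q_out = 108 kJ/min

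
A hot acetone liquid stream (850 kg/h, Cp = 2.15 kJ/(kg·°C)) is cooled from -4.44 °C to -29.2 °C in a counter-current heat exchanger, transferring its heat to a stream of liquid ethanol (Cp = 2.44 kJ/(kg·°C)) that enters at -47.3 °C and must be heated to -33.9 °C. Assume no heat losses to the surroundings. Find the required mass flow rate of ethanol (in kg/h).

ṁ_c = 1380 kg/h

Heat released by hot stream: Q = 850 × 2.15 × (-4.44 − -29.2) = 45249 kJ/h
Energy balance on cold side (adiabatic exchanger): Q = ṁ_c·Cp_c·(T_c,out − T_c,in)
ṁ_c = 45249 / [2.44 × (-33.9 − -47.3)] = 1383.9 kg/h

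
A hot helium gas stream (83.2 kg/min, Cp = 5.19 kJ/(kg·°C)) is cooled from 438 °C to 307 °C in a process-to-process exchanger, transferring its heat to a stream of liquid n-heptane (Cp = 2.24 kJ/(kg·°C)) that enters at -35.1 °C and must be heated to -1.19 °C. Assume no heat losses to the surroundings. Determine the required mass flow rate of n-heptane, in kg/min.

Heat released by hot stream: Q = 83.2 × 5.19 × (438 − 307) = 56567 kJ/min
Energy balance on cold side (adiabatic exchanger): Q = ṁ_c·Cp_c·(T_c,out − T_c,in)
ṁ_c = 56567 / [2.24 × (-1.19 − -35.1)] = 744.71 kg/min

ṁ_c = 745 kg/min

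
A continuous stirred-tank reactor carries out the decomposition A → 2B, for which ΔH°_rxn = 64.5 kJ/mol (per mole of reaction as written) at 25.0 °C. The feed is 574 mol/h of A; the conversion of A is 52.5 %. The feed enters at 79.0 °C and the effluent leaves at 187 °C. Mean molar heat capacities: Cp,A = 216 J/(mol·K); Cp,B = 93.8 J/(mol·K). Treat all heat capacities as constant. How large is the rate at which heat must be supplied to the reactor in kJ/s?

Extent of reaction ξ = 0.525 × 574 = 301.35 mol/h
Reaction term: ξ·ΔH°_rxn = 301.35 × 64.5 = 19437 kJ/h
Sensible, feed 79.0→25 °C: -6695.1 kJ/h
Outlet flows (mol/h): A 272.65, B 602.7
Sensible, products 25→187 °C: 18699 kJ/h
Q = ΔH = 31441 kJ/h = 8.7336 kW
Heat supplied = 8.7336 kJ/s

Q_in = 8.73 kJ/s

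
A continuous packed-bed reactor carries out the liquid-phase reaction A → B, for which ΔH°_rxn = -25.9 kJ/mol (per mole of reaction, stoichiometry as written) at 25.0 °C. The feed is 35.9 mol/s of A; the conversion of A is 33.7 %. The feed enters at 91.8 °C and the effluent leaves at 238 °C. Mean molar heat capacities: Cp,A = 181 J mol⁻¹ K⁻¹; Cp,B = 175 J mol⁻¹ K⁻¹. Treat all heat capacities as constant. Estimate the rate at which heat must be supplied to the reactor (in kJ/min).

Extent of reaction ξ = 0.337 × 35.9 = 12.098 mol/s
Reaction term: ξ·ΔH°_rxn = 12.098 × -25.9 = -313.35 kJ/s
Sensible, feed 91.8→25 °C: -434.06 kJ/s
Outlet flows (mol/s): A 23.802, B 12.098
Sensible, products 25→238 °C: 1368.6 kJ/s
Q = ΔH = 621.19 kJ/s = 621.19 kW
Heat supplied = 37271 kJ/min

Q_in = 37300 kJ/min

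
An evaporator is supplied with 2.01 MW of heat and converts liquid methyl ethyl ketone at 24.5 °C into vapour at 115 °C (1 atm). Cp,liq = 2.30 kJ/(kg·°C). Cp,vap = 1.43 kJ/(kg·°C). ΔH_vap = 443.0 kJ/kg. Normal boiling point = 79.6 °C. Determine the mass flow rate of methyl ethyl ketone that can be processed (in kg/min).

Δh = 2.30×(79.6−24.5) + 443.0 + 1.43×(115−79.6) = 620.35 kJ/kg
Q = 2.01 MW = 2010 kJ/s = 120600 kJ/min
ṁ = Q/Δh = 120600 / 620.35 = 194.41 kg/min

ṁ = 194 kg/min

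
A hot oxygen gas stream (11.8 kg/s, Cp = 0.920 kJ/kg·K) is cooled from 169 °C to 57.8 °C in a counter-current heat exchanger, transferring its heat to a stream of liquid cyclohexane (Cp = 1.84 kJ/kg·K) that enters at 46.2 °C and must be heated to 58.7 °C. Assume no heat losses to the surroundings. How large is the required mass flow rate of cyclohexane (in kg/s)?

Heat released by hot stream: Q = 11.8 × 0.920 × (169 − 57.8) = 1207.2 kJ/s
Energy balance on cold side (adiabatic exchanger): Q = ṁ_c·Cp_c·(T_c,out − T_c,in)
ṁ_c = 1207.2 / [1.84 × (58.7 − 46.2)] = 52.486 kg/s

ṁ_c = 52.5 kg/s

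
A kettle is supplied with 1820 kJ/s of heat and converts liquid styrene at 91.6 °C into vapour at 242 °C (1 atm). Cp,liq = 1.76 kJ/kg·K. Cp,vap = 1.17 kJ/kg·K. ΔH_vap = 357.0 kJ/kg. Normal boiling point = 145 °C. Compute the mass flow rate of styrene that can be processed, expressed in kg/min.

Δh = 1.76×(145−91.6) + 357.0 + 1.17×(242−145) = 564.47 kJ/kg
Q = 1820 kJ/s = 1820 kJ/s = 109200 kJ/min
ṁ = Q/Δh = 109200 / 564.47 = 193.45 kg/min

ṁ = 193 kg/min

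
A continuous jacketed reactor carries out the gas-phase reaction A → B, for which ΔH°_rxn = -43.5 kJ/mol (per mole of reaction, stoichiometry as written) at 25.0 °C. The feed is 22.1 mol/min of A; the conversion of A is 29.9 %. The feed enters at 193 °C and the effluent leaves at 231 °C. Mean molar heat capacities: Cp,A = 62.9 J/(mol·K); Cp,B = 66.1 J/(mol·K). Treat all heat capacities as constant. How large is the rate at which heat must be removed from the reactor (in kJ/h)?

Q_out = 13800 kJ/h

Extent of reaction ξ = 0.299 × 22.1 = 6.6079 mol/min
Reaction term: ξ·ΔH°_rxn = 6.6079 × -43.5 = -287.44 kJ/min
Sensible, feed 193→25 °C: -233.54 kJ/min
Outlet flows (mol/min): A 15.492, B 6.6079
Sensible, products 25→231 °C: 290.71 kJ/min
Q = ΔH = -230.26 kJ/min = -3.8377 kW
Heat removed = 13816 kJ/h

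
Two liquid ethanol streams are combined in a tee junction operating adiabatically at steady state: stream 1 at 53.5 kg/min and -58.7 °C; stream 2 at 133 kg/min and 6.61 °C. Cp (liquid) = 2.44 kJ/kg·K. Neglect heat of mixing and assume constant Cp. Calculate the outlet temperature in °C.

T_out = -12.1 °C

Adiabatic, steady state ⇒ Σ ṁᵢCp,ᵢ(T_out − Tᵢ) = 0
T_out = Σ ṁᵢCp,ᵢTᵢ / Σ ṁᵢCp,ᵢ
      = -5517.6 / 455.06 = -12.125 °C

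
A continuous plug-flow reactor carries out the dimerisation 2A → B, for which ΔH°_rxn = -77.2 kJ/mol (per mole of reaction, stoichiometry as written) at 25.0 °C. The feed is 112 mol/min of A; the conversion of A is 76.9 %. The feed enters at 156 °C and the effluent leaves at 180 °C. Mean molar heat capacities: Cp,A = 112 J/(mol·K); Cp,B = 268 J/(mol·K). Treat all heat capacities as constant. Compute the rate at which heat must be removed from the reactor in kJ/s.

Q_out = 45.5 kJ/s

Extent of reaction ξ = 0.769 × 112 / 2 = 43.064 mol/min
Reaction term: ξ·ΔH°_rxn = 43.064 × -77.2 = -3324.5 kJ/min
Sensible, feed 156→25 °C: -1643.3 kJ/min
Outlet flows (mol/min): A 25.872, B 43.064
Sensible, products 25→180 °C: 2238 kJ/min
Q = ΔH = -2729.8 kJ/min = -45.496 kW
Heat removed = 45.496 kJ/s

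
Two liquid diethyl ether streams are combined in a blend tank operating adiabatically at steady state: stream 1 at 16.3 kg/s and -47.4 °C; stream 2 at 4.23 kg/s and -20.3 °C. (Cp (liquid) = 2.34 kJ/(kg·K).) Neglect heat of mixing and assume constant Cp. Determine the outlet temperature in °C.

T_out = -41.8 °C

No heat crosses the boundary, so H_out = H_in.
T_out = Σ ṁᵢCp,ᵢTᵢ / Σ ṁᵢCp,ᵢ
      = -2008.9 / 48.04 = -41.816 °C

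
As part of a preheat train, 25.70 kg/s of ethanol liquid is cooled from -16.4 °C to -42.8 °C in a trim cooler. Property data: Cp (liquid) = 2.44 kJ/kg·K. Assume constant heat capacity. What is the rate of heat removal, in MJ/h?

Q = ṁ·Cp·ΔT = 25.70 × 2.44 × (-42.8 − -16.4) = -1655.5 kJ/s
Cooling duty = 5959.8 MJ/h

Q_c = 5960 MJ/h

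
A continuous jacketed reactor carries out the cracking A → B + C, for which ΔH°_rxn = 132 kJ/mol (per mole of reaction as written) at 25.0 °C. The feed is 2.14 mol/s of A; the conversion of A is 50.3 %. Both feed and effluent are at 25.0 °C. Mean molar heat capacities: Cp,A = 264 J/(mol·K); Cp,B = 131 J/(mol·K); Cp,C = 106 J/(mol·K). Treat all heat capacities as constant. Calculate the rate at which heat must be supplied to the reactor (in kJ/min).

Extent of reaction ξ = 0.503 × 2.14 = 1.0764 mol/s
Reaction term: ξ·ΔH°_rxn = 1.0764 × 132 = 142.09 kJ/s
Q = ΔH = 142.09 kJ/s = 142.09 kW
Heat supplied = 8525.2 kJ/min

Q_in = 8530 kJ/min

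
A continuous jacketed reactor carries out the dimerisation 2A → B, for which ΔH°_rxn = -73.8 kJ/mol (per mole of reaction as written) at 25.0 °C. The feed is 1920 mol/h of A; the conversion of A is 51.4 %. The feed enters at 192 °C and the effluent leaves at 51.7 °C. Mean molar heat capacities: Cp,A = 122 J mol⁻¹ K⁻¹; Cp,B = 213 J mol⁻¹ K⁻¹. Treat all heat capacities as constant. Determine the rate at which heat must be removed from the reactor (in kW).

Q_out = 19.4 kW

Extent of reaction ξ = 0.514 × 1920 / 2 = 493.44 mol/h
Reaction term: ξ·ΔH°_rxn = 493.44 × -73.8 = -36416 kJ/h
Sensible, feed 192→25 °C: -39118 kJ/h
Outlet flows (mol/h): A 933.12, B 493.44
Sensible, products 25→51.7 °C: 5845.8 kJ/h
Q = ΔH = -69688 kJ/h = -19.358 kW
Heat removed = 19.358 kW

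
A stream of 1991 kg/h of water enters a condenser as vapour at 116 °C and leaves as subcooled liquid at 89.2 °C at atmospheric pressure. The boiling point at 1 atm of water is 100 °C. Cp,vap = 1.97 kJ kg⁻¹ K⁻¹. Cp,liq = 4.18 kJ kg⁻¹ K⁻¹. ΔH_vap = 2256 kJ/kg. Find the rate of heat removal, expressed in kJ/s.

Q_c = 1290 kJ/s

vapour 116→100 °C: -31.52 kJ/kg
condensation at 100 °C: -2256 kJ/kg
liquid 100→89.2 °C: -45.144 kJ/kg
Δh = -31.52 + -2256 + -45.144 = -2332.7 kJ/kg
Q = ṁ·Δh = 1991 kg/h × -2332.7 kJ/kg = -4.6443e+06 kJ/h
|Q| = 1290.1 kW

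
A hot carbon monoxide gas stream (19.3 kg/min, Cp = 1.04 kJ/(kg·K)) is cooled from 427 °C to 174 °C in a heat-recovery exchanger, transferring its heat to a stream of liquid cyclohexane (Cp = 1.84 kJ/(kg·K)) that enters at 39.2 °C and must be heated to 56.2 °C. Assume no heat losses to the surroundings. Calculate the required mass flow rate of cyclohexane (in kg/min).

ṁ_c = 162 kg/min

Heat released by hot stream: Q = 19.3 × 1.04 × (427 − 174) = 5078.2 kJ/min
Energy balance on cold side (adiabatic exchanger): Q = ṁ_c·Cp_c·(T_c,out − T_c,in)
ṁ_c = 5078.2 / [1.84 × (56.2 − 39.2)] = 162.35 kg/min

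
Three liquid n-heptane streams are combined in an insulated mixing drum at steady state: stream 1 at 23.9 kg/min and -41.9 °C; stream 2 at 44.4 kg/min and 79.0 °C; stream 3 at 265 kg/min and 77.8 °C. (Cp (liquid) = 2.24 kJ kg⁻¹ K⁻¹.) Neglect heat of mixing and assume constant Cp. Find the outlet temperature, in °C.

No heat crosses the boundary, so H_out = H_in.
T_out = Σ ṁᵢCp,ᵢTᵢ / Σ ṁᵢCp,ᵢ
      = 51796 / 746.59 = 69.377 °C

T_out = 69.4 °C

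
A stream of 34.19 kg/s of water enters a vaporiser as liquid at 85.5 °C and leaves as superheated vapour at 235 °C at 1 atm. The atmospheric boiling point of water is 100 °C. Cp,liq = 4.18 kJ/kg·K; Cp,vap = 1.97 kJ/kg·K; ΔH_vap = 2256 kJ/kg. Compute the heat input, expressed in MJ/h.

liquid 85.5→100 °C: 60.61 kJ/kg
vaporisation at 100 °C: 2256 kJ/kg
vapour 100→235 °C: 265.95 kJ/kg
Δh = 60.61 + 2256 + 265.95 = 2582.6 kJ/kg
Q = ṁ·Δh = 34.19 kg/s × 2582.6 kJ/kg = 88298 kJ/s
|Q| = 88298 kW = 317870 MJ/h

Q = 318000 MJ/h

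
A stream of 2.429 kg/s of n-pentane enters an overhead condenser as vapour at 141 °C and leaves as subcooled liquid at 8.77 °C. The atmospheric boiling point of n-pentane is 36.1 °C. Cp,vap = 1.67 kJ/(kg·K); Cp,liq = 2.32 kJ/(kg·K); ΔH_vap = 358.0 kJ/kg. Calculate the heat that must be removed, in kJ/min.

Q_c = 86900 kJ/min

vapour 141→36.1 °C: -175.18 kJ/kg
condensation at 36.1 °C: -358 kJ/kg
liquid 36.1→8.77 °C: -63.406 kJ/kg
Δh = -175.18 + -358 + -63.406 = -596.59 kJ/kg
Q = ṁ·Δh = 2.429 kg/s × -596.59 kJ/kg = -1449.1 kJ/s
|Q| = 1449.1 kW = 86947 kJ/min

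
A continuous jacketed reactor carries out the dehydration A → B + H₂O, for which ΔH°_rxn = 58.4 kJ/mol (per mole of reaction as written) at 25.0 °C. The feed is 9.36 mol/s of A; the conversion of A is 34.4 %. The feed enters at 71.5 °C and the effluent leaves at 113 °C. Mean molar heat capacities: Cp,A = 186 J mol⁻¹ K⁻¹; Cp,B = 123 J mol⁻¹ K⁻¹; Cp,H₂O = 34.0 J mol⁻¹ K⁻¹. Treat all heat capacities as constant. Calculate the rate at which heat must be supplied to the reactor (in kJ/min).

Extent of reaction ξ = 0.344 × 9.36 = 3.2198 mol/s
Reaction term: ξ·ΔH°_rxn = 3.2198 × 58.4 = 188.04 kJ/s
Sensible, feed 71.5→25 °C: -80.955 kJ/s
Outlet flows (mol/s): A 6.1402, B 3.2198, H₂O 3.2198
Sensible, products 25→113 °C: 144.99 kJ/s
Q = ΔH = 252.07 kJ/s = 252.07 kW
Heat supplied = 15124 kJ/min

Q_in = 15100 kJ/min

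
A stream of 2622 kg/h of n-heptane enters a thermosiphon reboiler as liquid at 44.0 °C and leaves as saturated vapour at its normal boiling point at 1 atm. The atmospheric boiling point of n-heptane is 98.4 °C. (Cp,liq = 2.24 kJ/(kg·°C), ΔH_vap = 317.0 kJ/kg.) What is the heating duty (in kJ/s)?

Q = 320 kJ/s

liquid 44.0→98.4 °C: 121.86 kJ/kg
vaporisation at 98.4 °C: 317 kJ/kg
Δh = 121.86 + 317 = 438.86 kJ/kg
Q = ṁ·Δh = 2622 kg/h × 438.86 kJ/kg = 1.1507e+06 kJ/h
|Q| = 319.63 kW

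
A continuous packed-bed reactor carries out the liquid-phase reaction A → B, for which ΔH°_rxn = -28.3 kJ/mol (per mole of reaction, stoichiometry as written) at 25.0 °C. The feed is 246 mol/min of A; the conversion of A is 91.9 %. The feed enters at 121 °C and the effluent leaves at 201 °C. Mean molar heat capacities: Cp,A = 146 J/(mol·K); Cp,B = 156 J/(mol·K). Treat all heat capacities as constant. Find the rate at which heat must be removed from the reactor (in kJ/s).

Q_out = 52.1 kJ/s

Extent of reaction ξ = 0.919 × 246 = 226.07 mol/min
Reaction term: ξ·ΔH°_rxn = 226.07 × -28.3 = -6397.9 kJ/min
Sensible, feed 121→25 °C: -3447.9 kJ/min
Outlet flows (mol/min): A 19.926, B 226.07
Sensible, products 25→201 °C: 6719.1 kJ/min
Q = ΔH = -3126.7 kJ/min = -52.112 kW
Heat removed = 52.112 kJ/s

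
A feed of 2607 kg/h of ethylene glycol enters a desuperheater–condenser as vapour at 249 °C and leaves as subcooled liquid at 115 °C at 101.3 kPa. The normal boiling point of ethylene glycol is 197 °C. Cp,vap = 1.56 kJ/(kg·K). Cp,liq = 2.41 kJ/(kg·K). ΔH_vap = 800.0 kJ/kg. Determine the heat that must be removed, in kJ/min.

Q_c = 46900 kJ/min

vapour 249→197 °C: -81.12 kJ/kg
condensation at 197 °C: -800 kJ/kg
liquid 197→115 °C: -197.62 kJ/kg
Δh = -81.12 + -800 + -197.62 = -1078.7 kJ/kg
Q = ṁ·Δh = 2607 kg/h × -1078.7 kJ/kg = -2.8123e+06 kJ/h
|Q| = 781.19 kW = 46871 kJ/min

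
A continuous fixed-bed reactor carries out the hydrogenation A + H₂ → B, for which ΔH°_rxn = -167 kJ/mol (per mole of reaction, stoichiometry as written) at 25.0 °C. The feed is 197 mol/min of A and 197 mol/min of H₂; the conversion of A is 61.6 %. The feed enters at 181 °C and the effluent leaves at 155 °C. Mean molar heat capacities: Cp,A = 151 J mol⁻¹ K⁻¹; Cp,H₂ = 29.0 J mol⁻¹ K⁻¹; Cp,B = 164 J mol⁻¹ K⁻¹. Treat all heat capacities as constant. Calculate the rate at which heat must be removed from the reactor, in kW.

Extent of reaction ξ = 0.616 × 197 = 121.35 mol/min
Reaction term: ξ·ΔH°_rxn = 121.35 × -167 = -20266 kJ/min
Sensible, feed 181→25 °C: -5531.8 kJ/min
Outlet flows (mol/min): A 75.648, H₂ 75.648, B 121.35
Sensible, products 25→155 °C: 4357.4 kJ/min
Q = ΔH = -21440 kJ/min = -357.34 kW
Heat removed = 357.34 kW

Q_out = 357 kW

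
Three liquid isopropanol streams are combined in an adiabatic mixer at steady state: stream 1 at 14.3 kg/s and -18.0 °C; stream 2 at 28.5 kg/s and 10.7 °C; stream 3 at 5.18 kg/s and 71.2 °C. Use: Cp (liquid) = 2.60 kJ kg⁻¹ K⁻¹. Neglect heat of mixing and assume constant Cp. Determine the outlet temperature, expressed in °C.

T_out = 8.68 °C

Energy balance with Q = 0: Σ ṁᵢCp,ᵢ(T_out − Tᵢ) = 0
Σ ṁᵢCp,ᵢTᵢ = 14.3×2.60×-18.0 + 28.5×2.60×10.7 + 5.18×2.60×71.2 = 1082.6
Σ ṁᵢCp,ᵢ = 14.3×2.60 + 28.5×2.60 + 5.18×2.60 = 124.75
T_out = 1082.6 / 124.75 = 8.6779 °C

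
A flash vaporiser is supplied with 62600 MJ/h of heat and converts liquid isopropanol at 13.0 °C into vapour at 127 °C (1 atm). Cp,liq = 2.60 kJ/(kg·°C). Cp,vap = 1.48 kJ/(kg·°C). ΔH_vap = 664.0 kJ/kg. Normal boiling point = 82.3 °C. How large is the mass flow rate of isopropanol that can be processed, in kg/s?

Δh = 2.60×(82.3−13.0) + 664.0 + 1.48×(127−82.3) = 910.34 kJ/kg
Q = 62600 MJ/h = 17389 kJ/s = 17389 kJ/s
ṁ = Q/Δh = 17389 / 910.34 = 19.102 kg/s

ṁ = 19.1 kg/s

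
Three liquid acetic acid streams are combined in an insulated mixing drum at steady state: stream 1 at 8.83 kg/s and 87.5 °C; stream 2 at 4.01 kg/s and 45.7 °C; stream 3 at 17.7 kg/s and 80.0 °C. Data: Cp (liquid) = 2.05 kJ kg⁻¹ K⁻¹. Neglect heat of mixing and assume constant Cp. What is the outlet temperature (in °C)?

T_out = 77.7 °C

Adiabatic, steady state ⇒ Σ ṁᵢCp,ᵢ(T_out − Tᵢ) = 0
Σ ṁᵢCp,ᵢTᵢ = 8.83×2.05×87.5 + 4.01×2.05×45.7 + 17.7×2.05×80.0 = 4862.4
Σ ṁᵢCp,ᵢ = 8.83×2.05 + 4.01×2.05 + 17.7×2.05 = 62.607
T_out = 4862.4 / 62.607 = 77.665 °C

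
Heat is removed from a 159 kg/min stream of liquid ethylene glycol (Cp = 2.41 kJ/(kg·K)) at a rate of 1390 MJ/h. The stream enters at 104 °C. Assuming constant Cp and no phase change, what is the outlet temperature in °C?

Q = 1390 MJ/h = 23167 kJ/min
ΔT = Q/(ṁ·Cp) = 23167/(159×2.41) = 60.457 K
T_out = 104 − 60.457 = 43.543 °C

T_out = 43.5 °C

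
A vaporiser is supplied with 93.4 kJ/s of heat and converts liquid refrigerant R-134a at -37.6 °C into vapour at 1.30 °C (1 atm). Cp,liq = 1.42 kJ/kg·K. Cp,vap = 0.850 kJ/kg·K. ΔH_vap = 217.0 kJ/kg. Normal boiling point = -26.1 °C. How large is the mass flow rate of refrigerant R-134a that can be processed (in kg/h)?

Δh = 1.42×(-26.1−-37.6) + 217.0 + 0.850×(1.30−-26.1) = 256.62 kJ/kg
Q = 93.4 kJ/s = 93.4 kJ/s = 336240 kJ/h
ṁ = Q/Δh = 336240 / 256.62 = 1310.3 kg/h

ṁ = 1310 kg/h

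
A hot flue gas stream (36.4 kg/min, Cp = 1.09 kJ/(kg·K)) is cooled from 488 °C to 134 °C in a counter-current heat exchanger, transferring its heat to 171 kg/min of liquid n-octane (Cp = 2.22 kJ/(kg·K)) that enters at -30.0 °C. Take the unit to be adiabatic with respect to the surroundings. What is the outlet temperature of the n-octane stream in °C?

Heat released by hot stream: Q = 36.4 × 1.09 × (488 − 134) = 14045 kJ/min
Energy balance on cold side (adiabatic exchanger): Q = ṁ_c·Cp_c·(T_c,out − T_c,in)
T_c,out = -30.0 + 14045/(171 × 2.22) = 6.9983 °C

T_c,out = 7.00 °C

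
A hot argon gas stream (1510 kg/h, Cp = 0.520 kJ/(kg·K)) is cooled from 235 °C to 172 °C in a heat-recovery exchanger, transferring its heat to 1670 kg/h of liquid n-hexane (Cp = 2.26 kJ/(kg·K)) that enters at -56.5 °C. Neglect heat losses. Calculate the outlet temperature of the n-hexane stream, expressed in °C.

T_c,out = -43.4 °C

Heat released by hot stream: Q = 1510 × 0.520 × (235 − 172) = 49468 kJ/h
Energy balance on cold side (adiabatic exchanger): Q = ṁ_c·Cp_c·(T_c,out − T_c,in)
T_c,out = -56.5 + 49468/(1670 × 2.26) = -43.393 °C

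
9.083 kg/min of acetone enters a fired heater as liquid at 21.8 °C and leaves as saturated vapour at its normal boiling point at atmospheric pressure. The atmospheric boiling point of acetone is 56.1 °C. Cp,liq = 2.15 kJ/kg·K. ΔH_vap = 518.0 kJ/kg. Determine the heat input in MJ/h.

Q = 322 MJ/h

liquid 21.8→56.1 °C: 73.745 kJ/kg
vaporisation at 56.1 °C: 518 kJ/kg
Δh = 73.745 + 518 = 591.75 kJ/kg
Q = ṁ·Δh = 9.083 kg/min × 591.75 kJ/kg = 5374.8 kJ/min
|Q| = 89.58 kW = 322.49 MJ/h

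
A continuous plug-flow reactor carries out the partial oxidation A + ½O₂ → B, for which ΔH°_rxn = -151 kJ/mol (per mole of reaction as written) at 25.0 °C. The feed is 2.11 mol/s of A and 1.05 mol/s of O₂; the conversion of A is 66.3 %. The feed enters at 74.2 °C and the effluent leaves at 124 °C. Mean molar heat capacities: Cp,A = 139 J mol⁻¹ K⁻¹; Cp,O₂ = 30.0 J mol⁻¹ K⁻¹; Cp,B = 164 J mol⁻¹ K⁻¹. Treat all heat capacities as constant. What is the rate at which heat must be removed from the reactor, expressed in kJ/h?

Q_out = 697000 kJ/h

Extent of reaction ξ = 0.663 × 2.11 = 1.3989 mol/s
Reaction term: ξ·ΔH°_rxn = 1.3989 × -151 = -211.24 kJ/s
Sensible, feed 74.2→25 °C: -15.98 kJ/s
Outlet flows (mol/s): A 0.71107, O₂ 0.35054, B 1.3989
Sensible, products 25→124 °C: 33.539 kJ/s
Q = ΔH = -193.68 kJ/s = -193.68 kW
Heat removed = 697240 kJ/h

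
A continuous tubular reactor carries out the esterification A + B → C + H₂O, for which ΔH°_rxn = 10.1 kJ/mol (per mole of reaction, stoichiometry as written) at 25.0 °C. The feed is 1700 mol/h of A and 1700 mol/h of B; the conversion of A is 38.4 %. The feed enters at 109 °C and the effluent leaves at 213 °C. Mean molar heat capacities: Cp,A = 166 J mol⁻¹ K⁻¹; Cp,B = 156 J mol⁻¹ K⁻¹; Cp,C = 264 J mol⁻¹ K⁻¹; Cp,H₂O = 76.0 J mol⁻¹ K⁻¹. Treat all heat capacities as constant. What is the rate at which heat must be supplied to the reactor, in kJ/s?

Q_in = 18.3 kJ/s

Extent of reaction ξ = 0.384 × 1700 = 652.8 mol/h
Reaction term: ξ·ΔH°_rxn = 652.8 × 10.1 = 6593.3 kJ/h
Sensible, feed 109→25 °C: -45982 kJ/h
Outlet flows (mol/h): A 1047.2, B 1047.2, C 652.8, H₂O 652.8
Sensible, products 25→213 °C: 105120 kJ/h
Q = ΔH = 65732 kJ/h = 18.259 kW
Heat supplied = 18.259 kJ/s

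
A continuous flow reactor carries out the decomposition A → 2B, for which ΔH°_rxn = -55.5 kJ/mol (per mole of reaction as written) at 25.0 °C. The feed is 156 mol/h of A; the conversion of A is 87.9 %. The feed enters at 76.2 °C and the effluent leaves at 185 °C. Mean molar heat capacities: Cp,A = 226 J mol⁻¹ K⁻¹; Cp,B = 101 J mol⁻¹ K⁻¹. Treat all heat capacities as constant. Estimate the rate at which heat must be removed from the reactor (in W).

Q_out = 1190 W

Extent of reaction ξ = 0.879 × 156 = 137.12 mol/h
Reaction term: ξ·ΔH°_rxn = 137.12 × -55.5 = -7610.4 kJ/h
Sensible, feed 76.2→25 °C: -1805.1 kJ/h
Outlet flows (mol/h): A 18.876, B 274.25
Sensible, products 25→185 °C: 5114.4 kJ/h
Q = ΔH = -4301.1 kJ/h = -1.1947 kW
Heat removed = 1194.7 W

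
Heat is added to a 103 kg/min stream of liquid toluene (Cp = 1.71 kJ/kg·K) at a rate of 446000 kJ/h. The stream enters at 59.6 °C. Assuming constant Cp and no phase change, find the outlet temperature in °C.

Q = 446000 kJ/h = 7433.3 kJ/min
ΔT = Q/(ṁ·Cp) = 7433.3/(103×1.71) = 42.204 K
T_out = 59.6 + 42.204 = 101.8 °C

T_out = 102 °C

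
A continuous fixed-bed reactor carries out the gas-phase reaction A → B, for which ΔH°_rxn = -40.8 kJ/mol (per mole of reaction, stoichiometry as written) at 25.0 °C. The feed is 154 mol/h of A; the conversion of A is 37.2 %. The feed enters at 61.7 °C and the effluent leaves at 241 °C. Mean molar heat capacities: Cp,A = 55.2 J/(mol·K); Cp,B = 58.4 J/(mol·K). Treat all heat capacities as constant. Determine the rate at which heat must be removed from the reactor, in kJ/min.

Q_out = 12.9 kJ/min

Extent of reaction ξ = 0.372 × 154 = 57.288 mol/h
Reaction term: ξ·ΔH°_rxn = 57.288 × -40.8 = -2337.4 kJ/h
Sensible, feed 61.7→25 °C: -311.98 kJ/h
Outlet flows (mol/h): A 96.712, B 57.288
Sensible, products 25→241 °C: 1875.8 kJ/h
Q = ΔH = -773.56 kJ/h = -0.21488 kW
Heat removed = 12.893 kJ/min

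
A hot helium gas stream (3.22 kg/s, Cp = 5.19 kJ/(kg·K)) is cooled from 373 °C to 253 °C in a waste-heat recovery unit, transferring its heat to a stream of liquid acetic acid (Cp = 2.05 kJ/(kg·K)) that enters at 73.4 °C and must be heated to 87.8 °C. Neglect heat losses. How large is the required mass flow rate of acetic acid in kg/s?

Heat released by hot stream: Q = 3.22 × 5.19 × (373 − 253) = 2005.4 kJ/s
Energy balance on cold side (adiabatic exchanger): Q = ṁ_c·Cp_c·(T_c,out − T_c,in)
ṁ_c = 2005.4 / [2.05 × (87.8 − 73.4)] = 67.934 kg/s

ṁ_c = 67.9 kg/s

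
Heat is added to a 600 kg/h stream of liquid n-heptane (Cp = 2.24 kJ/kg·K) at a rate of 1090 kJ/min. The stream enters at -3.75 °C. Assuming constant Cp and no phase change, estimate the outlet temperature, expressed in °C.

T_out = 44.9 °C

Q = 1090 kJ/min = 65400 kJ/h
ΔT = Q/(ṁ·Cp) = 65400/(600×2.24) = 48.661 K
T_out = -3.75 + 48.661 = 44.911 °C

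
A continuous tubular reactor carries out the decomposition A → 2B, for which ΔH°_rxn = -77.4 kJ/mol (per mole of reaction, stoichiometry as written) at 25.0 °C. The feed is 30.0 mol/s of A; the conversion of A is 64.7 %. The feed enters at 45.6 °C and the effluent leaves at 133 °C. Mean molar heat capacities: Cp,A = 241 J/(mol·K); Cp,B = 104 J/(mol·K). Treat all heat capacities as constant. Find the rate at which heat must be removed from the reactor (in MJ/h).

Q_out = 3380 MJ/h

Extent of reaction ξ = 0.647 × 30.0 = 19.41 mol/s
Reaction term: ξ·ΔH°_rxn = 19.41 × -77.4 = -1502.3 kJ/s
Sensible, feed 45.6→25 °C: -148.94 kJ/s
Outlet flows (mol/s): A 10.59, B 38.82
Sensible, products 25→133 °C: 711.66 kJ/s
Q = ΔH = -939.61 kJ/s = -939.61 kW
Heat removed = 3382.6 MJ/h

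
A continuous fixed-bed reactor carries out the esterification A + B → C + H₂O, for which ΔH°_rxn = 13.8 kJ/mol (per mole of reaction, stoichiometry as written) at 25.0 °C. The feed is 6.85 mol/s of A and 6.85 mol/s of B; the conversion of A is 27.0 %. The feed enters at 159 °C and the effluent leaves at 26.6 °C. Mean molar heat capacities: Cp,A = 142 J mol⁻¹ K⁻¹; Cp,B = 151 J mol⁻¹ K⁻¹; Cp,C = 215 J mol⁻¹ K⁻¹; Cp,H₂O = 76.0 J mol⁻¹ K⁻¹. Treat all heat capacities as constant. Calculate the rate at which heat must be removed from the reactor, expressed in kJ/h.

Extent of reaction ξ = 0.270 × 6.85 = 1.8495 mol/s
Reaction term: ξ·ΔH°_rxn = 1.8495 × 13.8 = 25.523 kJ/s
Sensible, feed 159→25 °C: -268.94 kJ/s
Outlet flows (mol/s): A 5.0005, B 5.0005, C 1.8495, H₂O 1.8495
Sensible, products 25→26.6 °C: 3.2054 kJ/s
Q = ΔH = -240.22 kJ/s = -240.22 kW
Heat removed = 864780 kJ/h

Q_out = 865000 kJ/h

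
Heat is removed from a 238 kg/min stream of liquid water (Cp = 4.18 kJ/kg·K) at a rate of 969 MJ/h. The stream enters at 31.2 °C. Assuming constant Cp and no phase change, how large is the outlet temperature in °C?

Q = 969 MJ/h = 16150 kJ/min
ΔT = Q/(ṁ·Cp) = 16150/(238×4.18) = 16.234 K
T_out = 31.2 − 16.234 = 14.966 °C

T_out = 15.0 °C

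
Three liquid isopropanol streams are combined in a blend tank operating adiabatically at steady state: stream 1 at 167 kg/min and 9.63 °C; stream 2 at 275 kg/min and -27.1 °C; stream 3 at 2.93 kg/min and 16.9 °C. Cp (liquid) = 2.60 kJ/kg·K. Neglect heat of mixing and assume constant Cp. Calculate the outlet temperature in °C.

T_out = -13.0 °C

No heat crosses the boundary, so H_out = H_in.
Σ ṁᵢCp,ᵢTᵢ = 167×2.60×9.63 + 275×2.60×-27.1 + 2.93×2.60×16.9 = -15066
Σ ṁᵢCp,ᵢ = 167×2.60 + 275×2.60 + 2.93×2.60 = 1156.8
T_out = -15066 / 1156.8 = -13.024 °C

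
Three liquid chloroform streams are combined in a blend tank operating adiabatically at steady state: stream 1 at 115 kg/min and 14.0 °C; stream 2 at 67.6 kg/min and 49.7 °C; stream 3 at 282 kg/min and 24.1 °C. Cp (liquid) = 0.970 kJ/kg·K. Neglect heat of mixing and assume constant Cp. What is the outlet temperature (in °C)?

T_out = 25.3 °C

Adiabatic, steady state ⇒ Σ ṁᵢCp,ᵢ(T_out − Tᵢ) = 0
Σ ṁᵢCp,ᵢTᵢ = 115×0.970×14.0 + 67.6×0.970×49.7 + 282×0.970×24.1 = 11413
Σ ṁᵢCp,ᵢ = 115×0.970 + 67.6×0.970 + 282×0.970 = 450.66
T_out = 11413 / 450.66 = 25.325 °C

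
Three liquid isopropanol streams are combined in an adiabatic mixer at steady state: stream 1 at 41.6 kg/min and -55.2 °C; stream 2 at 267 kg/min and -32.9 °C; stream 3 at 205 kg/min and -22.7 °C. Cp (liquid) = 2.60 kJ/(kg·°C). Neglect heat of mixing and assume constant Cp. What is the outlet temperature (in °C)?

T_out = -30.6 °C

Adiabatic, steady state ⇒ Σ ṁᵢCp,ᵢ(T_out − Tᵢ) = 0
Σ ṁᵢCp,ᵢTᵢ = 41.6×2.60×-55.2 + 267×2.60×-32.9 + 205×2.60×-22.7 = -40909
Σ ṁᵢCp,ᵢ = 41.6×2.60 + 267×2.60 + 205×2.60 = 1335.4
T_out = -40909 / 1335.4 = -30.635 °C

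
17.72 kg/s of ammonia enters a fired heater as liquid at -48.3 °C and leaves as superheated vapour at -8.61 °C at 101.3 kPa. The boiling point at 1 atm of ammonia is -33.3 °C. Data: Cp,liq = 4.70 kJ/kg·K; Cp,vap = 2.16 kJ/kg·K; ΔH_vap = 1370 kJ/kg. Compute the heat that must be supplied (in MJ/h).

liquid -48.3→-33.3 °C: 70.5 kJ/kg
vaporisation at -33.3 °C: 1370 kJ/kg
vapour -33.3→-8.61 °C: 53.33 kJ/kg
Δh = 70.5 + 1370 + 53.33 = 1493.8 kJ/kg
Q = ṁ·Δh = 17.72 kg/s × 1493.8 kJ/kg = 26471 kJ/s
|Q| = 26471 kW = 95294 MJ/h

Q = 95300 MJ/h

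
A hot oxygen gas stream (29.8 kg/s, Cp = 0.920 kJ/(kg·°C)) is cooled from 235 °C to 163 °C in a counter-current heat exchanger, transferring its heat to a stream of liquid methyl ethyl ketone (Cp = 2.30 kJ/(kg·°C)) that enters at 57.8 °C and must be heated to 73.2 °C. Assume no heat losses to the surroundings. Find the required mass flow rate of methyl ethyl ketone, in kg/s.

ṁ_c = 55.7 kg/s

Heat released by hot stream: Q = 29.8 × 0.920 × (235 − 163) = 1974 kJ/s
Energy balance on cold side (adiabatic exchanger): Q = ṁ_c·Cp_c·(T_c,out − T_c,in)
ṁ_c = 1974 / [2.30 × (73.2 − 57.8)] = 55.73 kg/s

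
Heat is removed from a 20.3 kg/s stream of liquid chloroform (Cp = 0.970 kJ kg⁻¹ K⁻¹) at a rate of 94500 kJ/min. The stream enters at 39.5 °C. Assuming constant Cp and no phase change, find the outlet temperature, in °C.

T_out = -40.5 °C

Q = 94500 kJ/min = 1575 kJ/s
ΔT = Q/(ṁ·Cp) = 1575/(20.3×0.970) = 79.986 K
T_out = 39.5 − 79.986 = -40.486 °C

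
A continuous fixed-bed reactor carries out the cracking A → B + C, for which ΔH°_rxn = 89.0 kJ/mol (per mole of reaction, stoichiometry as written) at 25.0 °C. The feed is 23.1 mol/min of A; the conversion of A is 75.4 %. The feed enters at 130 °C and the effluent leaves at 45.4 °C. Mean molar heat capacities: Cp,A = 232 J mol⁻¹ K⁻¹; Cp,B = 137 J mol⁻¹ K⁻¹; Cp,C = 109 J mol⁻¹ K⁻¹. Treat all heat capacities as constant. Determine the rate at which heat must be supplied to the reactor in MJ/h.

Q_in = 66.1 MJ/h

Extent of reaction ξ = 0.754 × 23.1 = 17.417 mol/min
Reaction term: ξ·ΔH°_rxn = 17.417 × 89.0 = 1550.1 kJ/min
Sensible, feed 130→25 °C: -562.72 kJ/min
Outlet flows (mol/min): A 5.6826, B 17.417, C 17.417
Sensible, products 25→45.4 °C: 114.3 kJ/min
Q = ΔH = 1101.7 kJ/min = 18.362 kW
Heat supplied = 66.104 MJ/h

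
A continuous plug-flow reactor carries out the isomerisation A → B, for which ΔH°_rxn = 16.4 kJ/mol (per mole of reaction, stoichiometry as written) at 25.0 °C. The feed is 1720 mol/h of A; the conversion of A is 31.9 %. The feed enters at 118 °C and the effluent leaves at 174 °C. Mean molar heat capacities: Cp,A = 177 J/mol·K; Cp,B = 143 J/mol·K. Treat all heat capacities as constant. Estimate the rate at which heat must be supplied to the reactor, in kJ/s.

Q_in = 6.46 kJ/s

Extent of reaction ξ = 0.319 × 1720 = 548.68 mol/h
Reaction term: ξ·ΔH°_rxn = 548.68 × 16.4 = 8998.4 kJ/h
Sensible, feed 118→25 °C: -28313 kJ/h
Outlet flows (mol/h): A 1171.3, B 548.68
Sensible, products 25→174 °C: 42582 kJ/h
Q = ΔH = 23267 kJ/h = 6.4632 kW
Heat supplied = 6.4632 kJ/s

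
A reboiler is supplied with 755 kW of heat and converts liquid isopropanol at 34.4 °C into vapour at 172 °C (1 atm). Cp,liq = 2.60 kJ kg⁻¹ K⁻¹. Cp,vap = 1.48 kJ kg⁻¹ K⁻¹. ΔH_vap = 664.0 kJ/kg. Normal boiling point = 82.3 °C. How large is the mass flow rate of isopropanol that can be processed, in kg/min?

Δh = 2.60×(82.3−34.4) + 664.0 + 1.48×(172−82.3) = 921.3 kJ/kg
Q = 755 kW = 755 kJ/s = 45300 kJ/min
ṁ = Q/Δh = 45300 / 921.3 = 49.17 kg/min

ṁ = 49.2 kg/min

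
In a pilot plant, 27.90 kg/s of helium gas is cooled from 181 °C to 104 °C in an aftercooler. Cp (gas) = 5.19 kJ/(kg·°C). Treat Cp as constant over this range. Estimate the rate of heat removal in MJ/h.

Q_c = 40100 MJ/h

Q = ṁ·Cp·ΔT = 27.90 × 5.19 × (104 − 181) = -11150 kJ/s
Cooling duty = 40139 MJ/h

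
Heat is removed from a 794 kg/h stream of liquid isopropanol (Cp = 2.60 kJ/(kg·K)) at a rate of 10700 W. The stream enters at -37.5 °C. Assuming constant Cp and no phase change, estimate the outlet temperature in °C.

T_out = -56.2 °C

Q = 10700 W = 38520 kJ/h
ΔT = Q/(ṁ·Cp) = 38520/(794×2.60) = 18.659 K
T_out = -37.5 − 18.659 = -56.159 °C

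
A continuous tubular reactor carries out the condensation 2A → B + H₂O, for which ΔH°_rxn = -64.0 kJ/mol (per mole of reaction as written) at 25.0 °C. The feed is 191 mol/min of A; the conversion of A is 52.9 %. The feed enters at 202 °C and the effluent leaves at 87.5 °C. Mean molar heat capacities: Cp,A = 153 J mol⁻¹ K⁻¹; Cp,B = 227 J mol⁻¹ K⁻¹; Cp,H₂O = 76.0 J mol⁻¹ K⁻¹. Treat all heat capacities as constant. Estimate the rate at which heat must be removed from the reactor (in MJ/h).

Extent of reaction ξ = 0.529 × 191 / 2 = 50.52 mol/min
Reaction term: ξ·ΔH°_rxn = 50.52 × -64.0 = -3233.2 kJ/min
Sensible, feed 202→25 °C: -5172.5 kJ/min
Outlet flows (mol/min): A 89.961, B 50.52, H₂O 50.52
Sensible, products 25→87.5 °C: 1817 kJ/min
Q = ΔH = -6588.8 kJ/min = -109.81 kW
Heat removed = 395.33 MJ/h

Q_out = 395 MJ/h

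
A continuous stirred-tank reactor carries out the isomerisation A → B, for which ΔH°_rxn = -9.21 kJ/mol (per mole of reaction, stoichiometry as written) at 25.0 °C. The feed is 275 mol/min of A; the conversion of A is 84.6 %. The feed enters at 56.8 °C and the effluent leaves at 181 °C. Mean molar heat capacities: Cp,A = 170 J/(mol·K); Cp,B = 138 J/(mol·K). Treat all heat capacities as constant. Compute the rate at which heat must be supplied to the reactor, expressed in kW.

Q_in = 41.7 kW

Extent of reaction ξ = 0.846 × 275 = 232.65 mol/min
Reaction term: ξ·ΔH°_rxn = 232.65 × -9.21 = -2142.7 kJ/min
Sensible, feed 56.8→25 °C: -1486.6 kJ/min
Outlet flows (mol/min): A 42.35, B 232.65
Sensible, products 25→181 °C: 6131.6 kJ/min
Q = ΔH = 2502.3 kJ/min = 41.704 kW
Heat supplied = 41.704 kW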